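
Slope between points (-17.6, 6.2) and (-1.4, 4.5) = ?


dy = 4.5 - 6.2 = -1.7
dx = -1.4 + 17.6 = 16.2
m = -1.7/16.2 = -0.1049

m = -0.1049


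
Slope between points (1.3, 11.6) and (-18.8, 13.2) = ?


dy = 13.2 - 11.6 = 1.6
dx = -18.8 - 1.3 = -20.1
m = 1.6/(-20.1) = -0.0796

m = -0.0796


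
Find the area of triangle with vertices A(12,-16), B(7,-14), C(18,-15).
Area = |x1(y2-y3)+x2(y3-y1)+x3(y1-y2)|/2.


12*(-14+ 15) = 12
7*(-15+ 16) = 7
18*(-16+ 14) = -36
sum = -17
Area = |-17|/2 = 8.5000

8.5000 sq units


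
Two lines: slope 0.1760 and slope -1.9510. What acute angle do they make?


m1-m2 = 2.127
1+m1*m2 = 0.656624
tan(theta) = |2.127/0.656624| = 3.239297
theta = arctan(|2.127/0.656624|) = 72.8441 degrees (acute angle)

72.8441 degrees


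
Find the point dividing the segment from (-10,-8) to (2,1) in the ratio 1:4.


Px = (1*2 + 4*(-10))/5 = -38/5 = -7.6000
Py = (1*1 + 4*(-8))/5 = -31/5 = -6.2000

P = (-7.6000, -6.2000)


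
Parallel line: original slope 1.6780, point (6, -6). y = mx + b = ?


Parallel lines have equal slopes.
m2 = 1.6780
b2 = -6 - 1.6780*6 = -16.0680

y = 1.6780x - 16.0680


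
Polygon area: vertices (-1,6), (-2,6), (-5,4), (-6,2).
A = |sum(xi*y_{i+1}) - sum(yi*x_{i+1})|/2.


sum(xi*y_{i+1}) = -1*6 - 2*4 - 5*2 - 6*6 = -60
sum(yi*x_{i+1}) = 6*(-2) + 6*(-5) + 4*(-6) + 2*(-1) = -68
Area = |-60 + 68|/2 = 8/2 = 4.0000

4.0000 sq units


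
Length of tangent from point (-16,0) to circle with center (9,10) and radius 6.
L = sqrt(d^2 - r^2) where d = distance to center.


d = sqrt((-16-9)^2 + (0-10)^2) = sqrt(625+100) = 26.9258
L = sqrt(725.0000 - 36) = sqrt(689.0000) = 26.2488

26.2488


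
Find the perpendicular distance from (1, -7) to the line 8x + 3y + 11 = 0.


|8*1 + 3*(-7) + 11| = |-2| = 2
sqrt(64 + 9) = sqrt(73) = 8.5440
d = 2/sqrt(73) = 0.2341

0.2341


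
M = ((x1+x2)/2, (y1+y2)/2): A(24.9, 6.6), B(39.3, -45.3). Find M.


Mx = (24.9 + 39.3)/2 = 64.2/2 = 32.1000
My = (6.6 - 45.3)/2 = -38.7/2 = -19.3500

(32.1000, -19.3500)


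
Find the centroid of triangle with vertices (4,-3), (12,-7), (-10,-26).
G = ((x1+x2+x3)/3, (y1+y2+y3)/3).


Gx = (4+12- 10)/3 = 6/3 = 2.0000
Gy = (-3- 7- 26)/3 = -36/3 = -12.0000

G = (2.0000, -12.0000)


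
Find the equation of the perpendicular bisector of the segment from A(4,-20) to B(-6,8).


Midpoint = (-1, -6)
Slope of AB = dy/dx = 28/(-10) = -2.8000
Perp slope = -dx/dy = 10/28 = 0.3571
b = My - (perp slope)*Mx = -6 + (-10*(-1))/28 = -6 + 0.3571 = -5.6429

y = 0.3571x - 5.6429


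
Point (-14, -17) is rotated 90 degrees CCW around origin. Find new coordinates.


cos(90) = 0, sin(90) = 1
x' = -14*0 + 17*1 = 17
y' = -14*1 - 17*0 = -14

(17, -14)


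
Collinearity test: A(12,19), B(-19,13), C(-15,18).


12*(13-18) - 19*(18-19) - 15*(19-13)
= -60 + 19 - 90 = -131

No, not collinear (determinant = -131)


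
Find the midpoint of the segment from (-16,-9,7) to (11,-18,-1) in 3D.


Mx = (-16+11)/2 = -2.5000
My = (-9- 18)/2 = -13.5000
Mz = (7- 1)/2 = 3.0000

M = (-2.5000, -13.5000, 3.0000)


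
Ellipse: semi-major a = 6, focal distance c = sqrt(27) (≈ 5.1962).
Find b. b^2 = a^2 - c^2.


b^2 = 6^2 - (sqrt(27))^2 = 36 - 27 = 9
b = sqrt(9) = 3

b = 3


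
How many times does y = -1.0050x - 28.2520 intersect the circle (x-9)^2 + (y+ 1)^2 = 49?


Substitute y = -1.0050x - 28.2520: (x-9)^2 + (-1.0050x- 28.2520+ 1)^2 = 49
Expand to Ax^2 + Bx + C = 0, where b-k = -27.252
A = 1+m^2 = 2.010025
B = 2(m(b-k) - h) = 2(-1.0050*(-27.252) - 9) = 36.77652
C = h^2 + (b-k)^2 - r^2 = 81 + 742.671504 - 49 = 774.671504
disc = B^2-4AC = 1352.5124 - 6228.4364 = -4875.9240
disc < 0

0 intersection points


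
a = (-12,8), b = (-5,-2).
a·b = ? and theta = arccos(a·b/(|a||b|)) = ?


a·b = -12*(-5) + 8*(-2) = 60 - 16 = 44
|a| = sqrt(144+64) = 14.4222
|b| = sqrt(25+4) = 5.3852
cos(theta) = 44/(sqrt(208)*sqrt(29)) = 44/sqrt(6032) = 0.566529
theta = arccos(44/sqrt(6032)) = 55.4915 degrees

a·b = 44, theta = 55.4915 deg


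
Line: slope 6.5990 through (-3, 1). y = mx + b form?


y - 1 = 6.5990(x + 3)
y = 6.5990x + 1 - 6.5990*(-3)
y = 6.5990x + 20.7970

y = 6.5990x + 20.7970


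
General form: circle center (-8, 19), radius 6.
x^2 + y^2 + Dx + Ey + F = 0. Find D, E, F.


(x+ 8)^2 + (y-19)^2 = 6^2
D = -2h = 16, E = -2k = -38
F = h^2+k^2-r^2 = 64+361-36 = 389

D = 16, E = -38, F = 389


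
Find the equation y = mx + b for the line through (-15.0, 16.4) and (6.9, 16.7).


m = (0.3)/(21.9) = 0.0137
b = y1 - m*x1 = 16.4 - (0.3*(-15.0))/(21.9) = 16.4 + 0.2055 = 16.6055

y = 0.0137x + 16.6055


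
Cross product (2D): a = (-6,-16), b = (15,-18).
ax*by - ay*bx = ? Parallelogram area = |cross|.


cross = -6*(-18) + 16*15 = 108 + 240 = 348
Parallelogram area = |348| = 348

cross = 348, parallelogram area = 348


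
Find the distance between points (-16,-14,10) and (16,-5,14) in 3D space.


dx=32, dy=9, dz=4
d = sqrt(1024+81+16) = sqrt(1121) = 33.4813

33.4813


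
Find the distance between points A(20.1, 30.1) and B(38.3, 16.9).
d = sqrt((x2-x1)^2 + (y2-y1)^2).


dx = 38.3 - 20.1 = 18.2
dy = 16.9 - 30.1 = -13.2
d = sqrt(331.24 + 174.24) = sqrt(505.48) = 22.4829

22.4829


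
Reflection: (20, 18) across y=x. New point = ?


Reflection rule for y=x: (y, x)
(20, 18) -> (18, 20)

(18, 20)


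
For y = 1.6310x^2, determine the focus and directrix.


a = 1.6310
1/(4a) = 0.1533
Focus = (0, 0.1533)
Directrix: y = -0.1533

Focus = (0, 0.1533), Directrix: y = -0.1533


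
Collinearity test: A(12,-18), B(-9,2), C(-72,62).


12*(2-62) - 9*(62+ 18) - 72*(-18-2)
= -720 - 720 + 1440 = 0

Yes, collinear (determinant = 0)


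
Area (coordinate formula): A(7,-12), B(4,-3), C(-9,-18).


7*(-3+ 18) = 105
4*(-18+ 12) = -24
-9*(-12+ 3) = 81
sum = 162
Area = |162|/2 = 81.0000

81.0000 sq units


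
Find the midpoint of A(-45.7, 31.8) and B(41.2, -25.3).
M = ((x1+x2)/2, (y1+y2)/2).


Mx = (-45.7 + 41.2)/2 = -4.5/2 = -2.2500
My = (31.8 - 25.3)/2 = 6.5/2 = 3.2500

(-2.2500, 3.2500)


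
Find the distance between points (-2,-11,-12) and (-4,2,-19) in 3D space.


dx=-2, dy=13, dz=-7
d = sqrt(4+169+49) = sqrt(222) = 14.8997

14.8997


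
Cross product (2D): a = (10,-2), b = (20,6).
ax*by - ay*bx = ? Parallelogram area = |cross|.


cross = 10*6 + 2*20 = 60 + 40 = 100
Parallelogram area = |100| = 100

cross = 100, parallelogram area = 100


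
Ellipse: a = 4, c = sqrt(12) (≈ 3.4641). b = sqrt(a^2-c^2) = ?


b^2 = 4^2 - (sqrt(12))^2 = 16 - 12 = 4
b = sqrt(4) = 2

b = 2


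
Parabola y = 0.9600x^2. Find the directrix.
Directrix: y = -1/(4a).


a = 0.9600
1/(4a) = 0.2604
directrix: y = -0.2604 = -0.2604

y = -0.2604


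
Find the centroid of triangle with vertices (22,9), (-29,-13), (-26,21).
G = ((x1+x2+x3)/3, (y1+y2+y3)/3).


Gx = (22- 29- 26)/3 = -33/3 = -11.0000
Gy = (9- 13+21)/3 = 17/3 = 5.6667

G = (-11.0000, 5.6667)


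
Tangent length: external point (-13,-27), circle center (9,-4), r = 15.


d = sqrt((-13-9)^2 + (-27+ 4)^2) = sqrt(484+529) = 31.8277
L = sqrt(1013.0000 - 225) = sqrt(788.0000) = 28.0713

28.0713


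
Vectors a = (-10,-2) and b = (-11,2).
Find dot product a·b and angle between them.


a·b = -10*(-11) - 2*2 = 110 - 4 = 106
|a| = sqrt(100+4) = 10.1980
|b| = sqrt(121+4) = 11.1803
cos(theta) = 106/(sqrt(104)*sqrt(125)) = 106/sqrt(13000) = 0.929682
theta = arccos(106/sqrt(13000)) = 21.6148 degrees

a·b = 106, theta = 21.6148 deg


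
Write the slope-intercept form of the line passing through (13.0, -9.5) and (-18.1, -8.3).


m = (1.2)/(-31.1) = -0.0386
b = y1 - m*x1 = -9.5 - (1.2*13.0)/(-31.1) = -9.5 + 0.5016 = -8.9984

y = -0.0386x - 8.9984


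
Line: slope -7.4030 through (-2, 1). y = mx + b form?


y - 1 = -7.4030(x + 2)
y = -7.4030x + 1 + 7.4030*(-2)
y = -7.4030x - 13.8060

y = -7.4030x - 13.8060


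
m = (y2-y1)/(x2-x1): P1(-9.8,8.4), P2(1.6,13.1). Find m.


dy = 13.1 - 8.4 = 4.7
dx = 1.6 + 9.8 = 11.4
m = 4.7/11.4 = 0.4123

m = 0.4123


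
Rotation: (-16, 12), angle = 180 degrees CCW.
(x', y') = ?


cos(180) = -1, sin(180) = 0
x' = -16*(-1) - 12*0 = 16
y' = -16*0 + 12*(-1) = -12

(16, -12)


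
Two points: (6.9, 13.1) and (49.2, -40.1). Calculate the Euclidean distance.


dx = 49.2 - 6.9 = 42.3
dy = -40.1 - 13.1 = -53.2
d = sqrt(1789.29 + 2830.24) = sqrt(4619.53) = 67.9671

67.9671


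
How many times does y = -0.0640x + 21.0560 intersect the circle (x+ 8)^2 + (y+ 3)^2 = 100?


Substitute y = -0.0640x + 21.0560: (x+ 8)^2 + (-0.0640x+21.0560+ 3)^2 = 100
Expand to Ax^2 + Bx + C = 0, where b-k = 24.056
A = 1+m^2 = 1.004096
B = 2(m(b-k) - h) = 2(-0.0640*24.056 + 8) = 12.920832
C = h^2 + (b-k)^2 - r^2 = 64 + 578.691136 - 100 = 542.691136
disc = B^2-4AC = 166.9479 - 2179.6560 = -2012.7081
disc < 0

0 intersection points


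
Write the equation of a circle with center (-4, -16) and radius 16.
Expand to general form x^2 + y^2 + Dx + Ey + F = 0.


(x+ 4)^2 + (y+ 16)^2 = 16^2
D = -2h = 8, E = -2k = 32
F = h^2+k^2-r^2 = 16+256-256 = 16

x^2 + y^2 + 8x + 32y + 16 = 0


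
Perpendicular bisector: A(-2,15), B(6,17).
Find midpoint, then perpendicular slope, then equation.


Midpoint = (2, 16)
Slope of AB = dy/dx = 2/8 = 0.2500
Perp slope = -dx/dy = -8/2 = -4.0000
b = My - (perp slope)*Mx = 16 + (8*2)/2 = 16 + 8.0000 = 24.0000

y = -4.0000x + 24.0000


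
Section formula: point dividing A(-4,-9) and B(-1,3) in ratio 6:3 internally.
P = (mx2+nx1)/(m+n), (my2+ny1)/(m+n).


Px = (6*(-1) + 3*(-4))/9 = -18/9 = -2.0000
Py = (6*3 + 3*(-9))/9 = -9/9 = -1.0000

P = (-2.0000, -1.0000)


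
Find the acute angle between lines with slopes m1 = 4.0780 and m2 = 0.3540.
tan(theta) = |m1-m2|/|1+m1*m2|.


m1-m2 = 3.724
1+m1*m2 = 2.443612
tan(theta) = |3.724/2.443612| = 1.523974
theta = arctan(|3.724/2.443612|) = 56.7279 degrees (acute angle)

56.7279 degrees


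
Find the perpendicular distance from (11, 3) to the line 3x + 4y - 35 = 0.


|3*11 + 4*3 - 35| = |10| = 10
sqrt(9 + 16) = sqrt(25) = 5.0000
d = 10/sqrt(25) = 2.0000

2.0000


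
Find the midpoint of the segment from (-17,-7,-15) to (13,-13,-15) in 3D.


Mx = (-17+13)/2 = -2.0000
My = (-7- 13)/2 = -10.0000
Mz = (-15- 15)/2 = -15.0000

M = (-2.0000, -10.0000, -15.0000)


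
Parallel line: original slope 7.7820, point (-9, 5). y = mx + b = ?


Parallel lines have equal slopes.
m2 = 7.7820
b2 = 5 - 7.7820*(-9) = 75.0380

y = 7.7820x + 75.0380


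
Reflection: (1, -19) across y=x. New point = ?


Reflection rule for y=x: (y, x)
(1, -19) -> (-19, 1)

(-19, 1)


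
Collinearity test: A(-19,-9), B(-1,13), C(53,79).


-19*(13-79) - 1*(79+ 9) + 53*(-9-13)
= 1254 - 88 - 1166 = 0

Yes, collinear (determinant = 0)


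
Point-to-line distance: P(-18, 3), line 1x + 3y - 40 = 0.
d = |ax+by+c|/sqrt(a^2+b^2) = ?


|1*(-18) + 3*3 - 40| = |-49| = 49
sqrt(1 + 9) = sqrt(10) = 3.1623
d = 49/sqrt(10) = 15.4952

15.4952


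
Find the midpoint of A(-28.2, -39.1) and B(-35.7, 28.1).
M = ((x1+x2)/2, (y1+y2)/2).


Mx = (-28.2 - 35.7)/2 = -63.9/2 = -31.9500
My = (-39.1 + 28.1)/2 = -11.0/2 = -5.5000

(-31.9500, -5.5000)


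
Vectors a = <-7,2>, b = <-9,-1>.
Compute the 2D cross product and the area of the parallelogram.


cross = -7*(-1) - 2*(-9) = 7 + 18 = 25
Parallelogram area = |25| = 25

cross = 25, parallelogram area = 25


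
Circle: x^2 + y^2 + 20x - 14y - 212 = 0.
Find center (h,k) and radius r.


h = -D/2 = -20/2 = -10
k = -E/2 = 14/2 = 7
r^2 = h^2 + k^2 - F = 100 + 49 + 212 = 361
r = 19

Center (-10, 7), radius = 19


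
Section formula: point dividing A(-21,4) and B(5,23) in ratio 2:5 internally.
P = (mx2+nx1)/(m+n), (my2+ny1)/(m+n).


Px = (2*5 + 5*(-21))/7 = -95/7 = -13.5714
Py = (2*23 + 5*4)/7 = 66/7 = 9.4286

P = (-13.5714, 9.4286)


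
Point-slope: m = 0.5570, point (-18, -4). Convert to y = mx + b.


y + 4 = 0.5570(x + 18)
y = 0.5570x - 4 - 0.5570*(-18)
y = 0.5570x + 6.0260

y = 0.5570x + 6.0260


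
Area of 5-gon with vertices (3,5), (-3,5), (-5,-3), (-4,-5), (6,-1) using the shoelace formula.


sum(xi*y_{i+1}) = 3*5 - 3*(-3) - 5*(-5) - 4*(-1) + 6*5 = 83
sum(yi*x_{i+1}) = 5*(-3) + 5*(-5) - 3*(-4) - 5*6 - 1*3 = -61
Area = |83 + 61|/2 = 144/2 = 72.0000

72.0000 sq units


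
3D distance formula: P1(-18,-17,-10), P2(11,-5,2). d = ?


dx=29, dy=12, dz=12
d = sqrt(841+144+144) = sqrt(1129) = 33.6006

33.6006


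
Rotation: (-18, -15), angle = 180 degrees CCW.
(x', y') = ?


cos(180) = -1, sin(180) = 0
x' = -18*(-1) + 15*0 = 18
y' = -18*0 - 15*(-1) = 15

(18, 15)


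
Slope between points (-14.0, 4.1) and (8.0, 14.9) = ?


dy = 14.9 - 4.1 = 10.8
dx = 8.0 + 14.0 = 22.0
m = 10.8/22.0 = 0.4909

m = 0.4909


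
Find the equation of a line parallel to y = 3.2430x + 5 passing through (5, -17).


Parallel lines have equal slopes.
m2 = 3.2430
b2 = -17 - 3.2430*5 = -33.2150

y = 3.2430x - 33.2150


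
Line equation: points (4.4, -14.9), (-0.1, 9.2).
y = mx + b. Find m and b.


m = (24.1)/(-4.5) = -5.3556
b = y1 - m*x1 = -14.9 - (24.1*4.4)/(-4.5) = -14.9 + 23.5644 = 8.6644

y = -5.3556x + 8.6644


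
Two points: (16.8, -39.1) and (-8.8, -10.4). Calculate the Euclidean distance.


dx = -8.8 - 16.8 = -25.6
dy = -10.4 + 39.1 = 28.7
d = sqrt(655.36 + 823.69) = sqrt(1479.05) = 38.4584

38.4584


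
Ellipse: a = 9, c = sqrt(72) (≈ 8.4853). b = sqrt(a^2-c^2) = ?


b^2 = 9^2 - (sqrt(72))^2 = 81 - 72 = 9
b = sqrt(9) = 3

b = 3


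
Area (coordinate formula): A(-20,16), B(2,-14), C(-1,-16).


-20*(-14+ 16) = -40
2*(-16-16) = -64
-1*(16+ 14) = -30
sum = -134
Area = |-134|/2 = 67.0000

67.0000 sq units


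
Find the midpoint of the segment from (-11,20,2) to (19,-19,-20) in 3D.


Mx = (-11+19)/2 = 4.0000
My = (20- 19)/2 = 0.5000
Mz = (2- 20)/2 = -9.0000

M = (4.0000, 0.5000, -9.0000)


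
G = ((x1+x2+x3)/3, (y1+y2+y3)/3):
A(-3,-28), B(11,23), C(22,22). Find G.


Gx = (-3+11+22)/3 = 30/3 = 10.0000
Gy = (-28+23+22)/3 = 17/3 = 5.6667

G = (10.0000, 5.6667)


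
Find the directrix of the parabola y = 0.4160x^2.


a = 0.4160
1/(4a) = 0.6010
directrix: y = -0.6010 = -0.6010

y = -0.6010


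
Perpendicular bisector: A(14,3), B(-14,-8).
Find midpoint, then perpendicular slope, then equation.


Midpoint = (0, -2.5)
Slope of AB = dy/dx = -11/(-28) = 0.3929
Perp slope = -dx/dy = -28/11 = -2.5455
b = My - (perp slope)*Mx = -2.5 + (-28*0)/(-11) = -2.5 + 0 = -2.5000

y = -2.5455x - 2.5000


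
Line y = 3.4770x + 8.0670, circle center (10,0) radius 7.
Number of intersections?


Substitute y = 3.4770x + 8.0670: (x-10)^2 + (3.4770x+8.0670-0)^2 = 49
Expand to Ax^2 + Bx + C = 0, where b-k = 8.067
A = 1+m^2 = 13.089529
B = 2(m(b-k) - h) = 2(3.4770*8.067 - 10) = 36.097918
C = h^2 + (b-k)^2 - r^2 = 100 + 65.076489 - 49 = 116.076489
disc = B^2-4AC = 1303.0597 - 6077.5463 = -4774.4866
disc < 0

0 intersection points


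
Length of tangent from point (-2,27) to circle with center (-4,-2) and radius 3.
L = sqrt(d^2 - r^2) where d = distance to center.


d = sqrt((-2+ 4)^2 + (27+ 2)^2) = sqrt(4+841) = 29.0689
L = sqrt(845.0000 - 9) = sqrt(836.0000) = 28.9137

28.9137


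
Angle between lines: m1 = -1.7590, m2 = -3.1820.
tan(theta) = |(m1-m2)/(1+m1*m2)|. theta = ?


m1-m2 = 1.423
1+m1*m2 = 6.597138
tan(theta) = |1.423/6.597138| = 0.215700
theta = arctan(|1.423/6.597138|) = 12.1722 degrees (acute angle)

12.1722 degrees


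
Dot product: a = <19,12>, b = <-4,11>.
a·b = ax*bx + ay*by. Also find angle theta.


a·b = 19*(-4) + 12*11 = -76 + 132 = 56
|a| = sqrt(361+144) = 22.4722
|b| = sqrt(16+121) = 11.7047
cos(theta) = 56/(sqrt(505)*sqrt(137)) = 56/sqrt(69185) = 0.212903
theta = arccos(56/sqrt(69185)) = 77.7075 degrees

a·b = 56, theta = 77.7075 deg


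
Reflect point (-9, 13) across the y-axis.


Reflection rule for y-axis: (-x, y)
(-9, 13) -> (9, 13)

(9, 13)


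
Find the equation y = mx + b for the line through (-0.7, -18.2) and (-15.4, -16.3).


m = (1.9)/(-14.7) = -0.1293
b = y1 - m*x1 = -18.2 - (1.9*(-0.7))/(-14.7) = -18.2 - 0.0905 = -18.2905

y = -0.1293x - 18.2905


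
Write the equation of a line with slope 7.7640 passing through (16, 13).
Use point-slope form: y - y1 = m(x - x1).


y - 13 = 7.7640(x - 16)
y = 7.7640x + 13 - 7.7640*16
y = 7.7640x - 111.2240

y = 7.7640x - 111.2240


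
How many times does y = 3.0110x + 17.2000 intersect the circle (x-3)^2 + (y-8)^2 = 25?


Substitute y = 3.0110x + 17.2000: (x-3)^2 + (3.0110x+17.2000-8)^2 = 25
Expand to Ax^2 + Bx + C = 0, where b-k = 9.2
A = 1+m^2 = 10.066121
B = 2(m(b-k) - h) = 2(3.0110*9.2 - 3) = 49.4024
C = h^2 + (b-k)^2 - r^2 = 9 + 84.64 - 25 = 68.64
disc = B^2-4AC = 2440.5971 - 2763.7542 = -323.1571
disc < 0

0 intersection points


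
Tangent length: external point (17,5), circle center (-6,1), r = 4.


d = sqrt((17+ 6)^2 + (5-1)^2) = sqrt(529+16) = 23.3452
L = sqrt(545.0000 - 16) = sqrt(529.0000) = 23.0000

23.0000


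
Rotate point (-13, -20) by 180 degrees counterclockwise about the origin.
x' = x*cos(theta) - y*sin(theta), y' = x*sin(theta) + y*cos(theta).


cos(180) = -1, sin(180) = 0
x' = -13*(-1) + 20*0 = 13
y' = -13*0 - 20*(-1) = 20

(13, 20)


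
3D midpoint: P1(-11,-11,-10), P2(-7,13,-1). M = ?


Mx = (-11- 7)/2 = -9.0000
My = (-11+13)/2 = 1.0000
Mz = (-10- 1)/2 = -5.5000

M = (-9.0000, 1.0000, -5.5000)


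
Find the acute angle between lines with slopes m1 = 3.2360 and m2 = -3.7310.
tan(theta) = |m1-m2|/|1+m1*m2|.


m1-m2 = 6.967
1+m1*m2 = -11.073516
tan(theta) = |6.967/(-11.073516)| = 0.629159
theta = arctan(|6.967/(-11.073516)|) = 32.1764 degrees (acute angle)

32.1764 degrees


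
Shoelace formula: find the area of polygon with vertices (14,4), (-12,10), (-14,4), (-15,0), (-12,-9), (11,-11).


sum(xi*y_{i+1}) = 14*10 - 12*4 - 14*0 - 15*(-9) - 12*(-11) + 11*4 = 403
sum(yi*x_{i+1}) = 4*(-12) + 10*(-14) + 4*(-15) + 0*(-12) - 9*11 - 11*14 = -501
Area = |403 + 501|/2 = 904/2 = 452.0000

452.0000 sq units


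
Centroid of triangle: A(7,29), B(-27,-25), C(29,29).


Gx = (7- 27+29)/3 = 9/3 = 3.0000
Gy = (29- 25+29)/3 = 33/3 = 11.0000

G = (3.0000, 11.0000)


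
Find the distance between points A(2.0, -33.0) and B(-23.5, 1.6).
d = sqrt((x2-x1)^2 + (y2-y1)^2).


dx = -23.5 - 2.0 = -25.5
dy = 1.6 + 33.0 = 34.6
d = sqrt(650.25 + 1197.16) = sqrt(1847.41) = 42.9815

42.9815


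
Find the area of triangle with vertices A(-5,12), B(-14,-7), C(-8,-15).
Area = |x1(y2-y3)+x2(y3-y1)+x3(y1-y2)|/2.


-5*(-7+ 15) = -40
-14*(-15-12) = 378
-8*(12+ 7) = -152
sum = 186
Area = |186|/2 = 93.0000

93.0000 sq units


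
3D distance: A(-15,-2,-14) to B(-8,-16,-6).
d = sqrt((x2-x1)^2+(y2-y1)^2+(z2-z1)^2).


dx=7, dy=-14, dz=8
d = sqrt(49+196+64) = sqrt(309) = 17.5784

17.5784


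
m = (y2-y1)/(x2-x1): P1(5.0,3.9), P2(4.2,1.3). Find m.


dy = 1.3 - 3.9 = -2.6
dx = 4.2 - 5.0 = -0.8
m = -2.6/(-0.8) = 3.2500

m = 3.2500


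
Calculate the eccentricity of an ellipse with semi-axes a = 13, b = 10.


c = sqrt(169-100) = sqrt(69) = 8.3066
e = c/a = sqrt(69)/13 = 0.6390

e = 0.6390


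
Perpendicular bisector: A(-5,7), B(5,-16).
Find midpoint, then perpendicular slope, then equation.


Midpoint = (0, -4.5)
Slope of AB = dy/dx = -23/10 = -2.3000
Perp slope = -dx/dy = 10/23 = 0.4348
b = My - (perp slope)*Mx = -4.5 + (10*0)/(-23) = -4.5 + 0 = -4.5000

y = 0.4348x - 4.5000


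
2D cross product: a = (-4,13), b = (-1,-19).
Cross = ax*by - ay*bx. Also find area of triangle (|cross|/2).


cross = -4*(-19) - 13*(-1) = 76 + 13 = 89
Triangle area = |89|/2 = 89/2 = 44.5000

cross = 89, triangle area = 44.5000


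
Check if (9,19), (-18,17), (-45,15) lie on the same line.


9*(17-15) - 18*(15-19) - 45*(19-17)
= 18 + 72 - 90 = 0

Yes, collinear (determinant = 0)


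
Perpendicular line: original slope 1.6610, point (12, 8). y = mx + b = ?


Perpendicular slope = -1/m1 = -1/1.6610 = -0.6020
b2 = y0 - m2*x0 = 8 + 12/1.6610 = 8 + 7.2246 = 15.2246

y = -0.6020x + 15.2246


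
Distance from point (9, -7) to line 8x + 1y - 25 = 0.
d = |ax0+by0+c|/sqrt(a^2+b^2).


|8*9 + 1*(-7) - 25| = |40| = 40
sqrt(64 + 1) = sqrt(65) = 8.0623
d = 40/sqrt(65) = 4.9614

4.9614


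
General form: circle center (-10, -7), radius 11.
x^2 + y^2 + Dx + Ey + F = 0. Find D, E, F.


(x+ 10)^2 + (y+ 7)^2 = 11^2
D = -2h = 20, E = -2k = 14
F = h^2+k^2-r^2 = 100+49-121 = 28

D = 20, E = 14, F = 28


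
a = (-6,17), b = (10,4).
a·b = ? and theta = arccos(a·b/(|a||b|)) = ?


a·b = -6*10 + 17*4 = -60 + 68 = 8
|a| = sqrt(36+289) = 18.0278
|b| = sqrt(100+16) = 10.7703
cos(theta) = 8/(sqrt(325)*sqrt(116)) = 8/sqrt(37700) = 0.041202
theta = arccos(8/sqrt(37700)) = 87.6386 degrees

a·b = 8, theta = 87.6386 deg


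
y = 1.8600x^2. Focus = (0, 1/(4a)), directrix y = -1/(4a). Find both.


a = 1.8600
1/(4a) = 0.1344
Focus = (0, 0.1344)
Directrix: y = -0.1344

Focus = (0, 0.1344), Directrix: y = -0.1344


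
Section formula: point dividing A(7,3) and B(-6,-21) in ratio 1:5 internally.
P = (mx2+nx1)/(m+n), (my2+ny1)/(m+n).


Px = (1*(-6) + 5*7)/6 = 29/6 = 4.8333
Py = (1*(-21) + 5*3)/6 = -6/6 = -1.0000

P = (4.8333, -1.0000)


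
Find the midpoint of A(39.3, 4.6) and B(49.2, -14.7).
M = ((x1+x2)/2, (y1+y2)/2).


Mx = (39.3 + 49.2)/2 = 88.5/2 = 44.2500
My = (4.6 - 14.7)/2 = -10.1/2 = -5.0500

(44.2500, -5.0500)


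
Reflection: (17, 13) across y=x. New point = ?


Reflection rule for y=x: (y, x)
(17, 13) -> (13, 17)

(13, 17)


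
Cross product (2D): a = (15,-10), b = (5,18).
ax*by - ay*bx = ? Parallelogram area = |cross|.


cross = 15*18 + 10*5 = 270 + 50 = 320
Parallelogram area = |320| = 320

cross = 320, parallelogram area = 320


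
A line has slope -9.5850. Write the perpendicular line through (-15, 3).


Perpendicular slope = -1/m1 = -1/(-9.5850) = 0.1043
b2 = y0 - m2*x0 = 3 - 15/(-9.5850) = 3 + 1.5649 = 4.5649

y = 0.1043x + 4.5649


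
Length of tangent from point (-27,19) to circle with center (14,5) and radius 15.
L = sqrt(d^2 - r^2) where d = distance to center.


d = sqrt((-27-14)^2 + (19-5)^2) = sqrt(1681+196) = 43.3244
L = sqrt(1877.0000 - 225) = sqrt(1652.0000) = 40.6448

40.6448


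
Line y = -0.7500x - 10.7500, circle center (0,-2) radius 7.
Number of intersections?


Substitute y = -0.7500x - 10.7500: (x-0)^2 + (-0.7500x- 10.7500+ 2)^2 = 49
Expand to Ax^2 + Bx + C = 0, where b-k = -8.75
A = 1+m^2 = 1.5625
B = 2(m(b-k) - h) = 2(-0.7500*(-8.75) - 0) = 13.125
C = h^2 + (b-k)^2 - r^2 = 0 + 76.5625 - 49 = 27.5625
disc = B^2-4AC = 172.2656 - 172.2656 = 0
disc = 0

1 intersection point (tangent)


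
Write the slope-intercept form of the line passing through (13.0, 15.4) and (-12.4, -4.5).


m = (-19.9)/(-25.4) = 0.7835
b = y1 - m*x1 = 15.4 - (-19.9*13.0)/(-25.4) = 15.4 - 10.1850 = 5.2150

y = 0.7835x + 5.2150


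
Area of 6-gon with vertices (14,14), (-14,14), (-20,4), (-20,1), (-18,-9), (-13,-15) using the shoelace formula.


sum(xi*y_{i+1}) = 14*14 - 14*4 - 20*1 - 20*(-9) - 18*(-15) - 13*14 = 388
sum(yi*x_{i+1}) = 14*(-14) + 14*(-20) + 4*(-20) + 1*(-18) - 9*(-13) - 15*14 = -667
Area = |388 + 667|/2 = 1055/2 = 527.5000

527.5000 sq units


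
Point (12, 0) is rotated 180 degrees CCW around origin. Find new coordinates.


cos(180) = -1, sin(180) = 0
x' = 12*(-1) - 0*0 = -12
y' = 12*0 + 0*(-1) = 0

(-12, 0)


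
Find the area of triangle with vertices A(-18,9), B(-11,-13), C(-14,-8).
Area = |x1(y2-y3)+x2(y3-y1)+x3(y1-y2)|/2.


-18*(-13+ 8) = 90
-11*(-8-9) = 187
-14*(9+ 13) = -308
sum = -31
Area = |-31|/2 = 15.5000

15.5000 sq units


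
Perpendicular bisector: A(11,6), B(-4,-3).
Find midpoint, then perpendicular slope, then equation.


Midpoint = (3.5, 1.5)
Slope of AB = dy/dx = -9/(-15) = 0.6000
Perp slope = -dx/dy = -15/9 = -1.6667
b = My - (perp slope)*Mx = 1.5 + (-15*3.5)/(-9) = 1.5 + 5.8333 = 7.3333

y = -1.6667x + 7.3333


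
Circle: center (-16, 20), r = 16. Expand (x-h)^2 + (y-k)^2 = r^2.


(x+ 16)^2 + (y-20)^2 = 16^2
D = -2h = 32, E = -2k = -40
F = h^2+k^2-r^2 = 256+400-256 = 400

x^2 + y^2 + 32x - 40y + 400 = 0


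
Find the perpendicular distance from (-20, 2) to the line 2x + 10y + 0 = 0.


|2*(-20) + 10*2 + 0| = |-20| = 20
sqrt(4 + 100) = sqrt(104) = 10.1980
d = 20/sqrt(104) = 1.9612

1.9612


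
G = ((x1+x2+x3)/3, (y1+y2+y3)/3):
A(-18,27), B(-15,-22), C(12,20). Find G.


Gx = (-18- 15+12)/3 = -21/3 = -7.0000
Gy = (27- 22+20)/3 = 25/3 = 8.3333

G = (-7.0000, 8.3333)


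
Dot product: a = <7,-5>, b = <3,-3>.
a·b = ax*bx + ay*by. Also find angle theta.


a·b = 7*3 - 5*(-3) = 21 + 15 = 36
|a| = sqrt(49+25) = 8.6023
|b| = sqrt(9+9) = 4.2426
cos(theta) = 36/(sqrt(74)*sqrt(18)) = 36/sqrt(1332) = 0.986394
theta = arccos(36/sqrt(1332)) = 9.4623 degrees

a·b = 36, theta = 9.4623 deg


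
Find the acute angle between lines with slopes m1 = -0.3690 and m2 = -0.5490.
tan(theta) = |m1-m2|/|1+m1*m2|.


m1-m2 = 0.18
1+m1*m2 = 1.202581
tan(theta) = |0.18/1.202581| = 0.149678
theta = arctan(|0.18/1.202581|) = 8.5127 degrees (acute angle)

8.5127 degrees


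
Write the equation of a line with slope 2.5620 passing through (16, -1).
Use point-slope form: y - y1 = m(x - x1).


y + 1 = 2.5620(x - 16)
y = 2.5620x - 1 - 2.5620*16
y = 2.5620x - 41.9920

y = 2.5620x - 41.9920


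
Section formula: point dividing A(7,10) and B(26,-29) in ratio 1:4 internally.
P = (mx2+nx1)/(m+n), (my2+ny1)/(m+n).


Px = (1*26 + 4*7)/5 = 54/5 = 10.8000
Py = (1*(-29) + 4*10)/5 = 11/5 = 2.2000

P = (10.8000, 2.2000)


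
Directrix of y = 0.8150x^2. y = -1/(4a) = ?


a = 0.8150
1/(4a) = 0.3067
directrix: y = -0.3067 = -0.3067

y = -0.3067


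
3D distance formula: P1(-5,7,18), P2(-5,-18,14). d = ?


dx=0, dy=-25, dz=-4
d = sqrt(0+625+16) = sqrt(641) = 25.3180

25.3180


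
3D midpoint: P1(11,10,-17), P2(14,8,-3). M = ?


Mx = (11+14)/2 = 12.5000
My = (10+8)/2 = 9.0000
Mz = (-17- 3)/2 = -10.0000

M = (12.5000, 9.0000, -10.0000)


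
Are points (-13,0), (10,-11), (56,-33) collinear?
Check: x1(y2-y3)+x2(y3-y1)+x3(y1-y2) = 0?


-13*(-11+ 33) + 10*(-33-0) + 56*(0+ 11)
= -286 - 330 + 616 = 0

Yes, collinear (determinant = 0)


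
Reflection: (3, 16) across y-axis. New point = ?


Reflection rule for y-axis: (-x, y)
(3, 16) -> (-3, 16)

(-3, 16)


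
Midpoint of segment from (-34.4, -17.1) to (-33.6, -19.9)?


Mx = (-34.4 - 33.6)/2 = -68.0/2 = -34.0000
My = (-17.1 - 19.9)/2 = -37.0/2 = -18.5000

(-34.0000, -18.5000)


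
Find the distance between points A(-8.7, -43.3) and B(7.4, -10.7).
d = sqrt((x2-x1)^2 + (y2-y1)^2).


dx = 7.4 + 8.7 = 16.1
dy = -10.7 + 43.3 = 32.6
d = sqrt(259.21 + 1062.76) = sqrt(1321.97) = 36.3589

36.3589


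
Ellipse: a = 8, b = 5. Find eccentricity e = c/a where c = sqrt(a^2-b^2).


c = sqrt(64-25) = sqrt(39) = 6.2450
e = c/a = sqrt(39)/8 = 0.7806

e = 0.7806


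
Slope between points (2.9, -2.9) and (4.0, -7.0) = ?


dy = -7.0 + 2.9 = -4.1
dx = 4.0 - 2.9 = 1.1
m = -4.1/1.1 = -3.7273

m = -3.7273


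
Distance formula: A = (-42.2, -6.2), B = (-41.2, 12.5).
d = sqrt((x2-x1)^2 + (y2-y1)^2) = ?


dx = -41.2 + 42.2 = 1.0
dy = 12.5 + 6.2 = 18.7
d = sqrt(1.0 + 349.69) = sqrt(350.69) = 18.7267

18.7267


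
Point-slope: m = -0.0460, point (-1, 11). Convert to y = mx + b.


y - 11 = -0.0460(x + 1)
y = -0.0460x + 11 + 0.0460*(-1)
y = -0.0460x + 10.9540

y = -0.0460x + 10.9540


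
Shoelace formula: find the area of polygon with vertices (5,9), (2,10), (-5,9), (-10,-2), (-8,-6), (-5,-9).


sum(xi*y_{i+1}) = 5*10 + 2*9 - 5*(-2) - 10*(-6) - 8*(-9) - 5*9 = 165
sum(yi*x_{i+1}) = 9*2 + 10*(-5) + 9*(-10) - 2*(-8) - 6*(-5) - 9*5 = -121
Area = |165 + 121|/2 = 286/2 = 143.0000

143.0000 sq units


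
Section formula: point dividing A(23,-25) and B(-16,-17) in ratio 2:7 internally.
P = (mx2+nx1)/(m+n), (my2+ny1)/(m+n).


Px = (2*(-16) + 7*23)/9 = 129/9 = 14.3333
Py = (2*(-17) + 7*(-25))/9 = -209/9 = -23.2222

P = (14.3333, -23.2222)


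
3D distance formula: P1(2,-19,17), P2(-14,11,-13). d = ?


dx=-16, dy=30, dz=-30
d = sqrt(256+900+900) = sqrt(2056) = 45.3431

45.3431


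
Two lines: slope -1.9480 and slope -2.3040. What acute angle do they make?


m1-m2 = 0.356
1+m1*m2 = 5.488192
tan(theta) = |0.356/5.488192| = 0.064867
theta = arctan(|0.356/5.488192|) = 3.7114 degrees (acute angle)

3.7114 degrees


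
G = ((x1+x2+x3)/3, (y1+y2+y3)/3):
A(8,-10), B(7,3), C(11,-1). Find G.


Gx = (8+7+11)/3 = 26/3 = 8.6667
Gy = (-10+3- 1)/3 = -8/3 = -2.6667

G = (8.6667, -2.6667)


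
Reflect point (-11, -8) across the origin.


Reflection rule for origin: (-x, -y)
(-11, -8) -> (11, 8)

(11, 8)


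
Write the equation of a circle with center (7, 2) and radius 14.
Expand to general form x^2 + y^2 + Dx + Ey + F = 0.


(x-7)^2 + (y-2)^2 = 14^2
D = -2h = -14, E = -2k = -4
F = h^2+k^2-r^2 = 49+4-196 = -143

x^2 + y^2 - 14x - 4y - 143 = 0


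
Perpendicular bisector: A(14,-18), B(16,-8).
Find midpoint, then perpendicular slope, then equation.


Midpoint = (15, -13)
Slope of AB = dy/dx = 10/2 = 5.0000
Perp slope = -dx/dy = -2/10 = -0.2000
b = My - (perp slope)*Mx = -13 + (2*15)/10 = -13 + 3.0000 = -10.0000

y = -0.2000x - 10.0000


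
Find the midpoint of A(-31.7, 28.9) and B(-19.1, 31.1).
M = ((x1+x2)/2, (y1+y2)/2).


Mx = (-31.7 - 19.1)/2 = -50.8/2 = -25.4000
My = (28.9 + 31.1)/2 = 60.0/2 = 30.0000

(-25.4000, 30.0000)


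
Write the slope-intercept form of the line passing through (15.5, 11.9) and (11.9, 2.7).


m = (-9.2)/(-3.6) = 2.5556
b = y1 - m*x1 = 11.9 - (-9.2*15.5)/(-3.6) = 11.9 - 39.6111 = -27.7111

y = 2.5556x - 27.7111


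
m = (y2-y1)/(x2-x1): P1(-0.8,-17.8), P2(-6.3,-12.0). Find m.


dy = -12.0 + 17.8 = 5.8
dx = -6.3 + 0.8 = -5.5
m = 5.8/(-5.5) = -1.0545

m = -1.0545


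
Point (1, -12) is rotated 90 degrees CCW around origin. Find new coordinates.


cos(90) = 0, sin(90) = 1
x' = 1*0 + 12*1 = 12
y' = 1*1 - 12*0 = 1

(12, 1)


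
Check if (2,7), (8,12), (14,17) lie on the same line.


2*(12-17) + 8*(17-7) + 14*(7-12)
= -10 + 80 - 70 = 0

Yes, collinear (determinant = 0)


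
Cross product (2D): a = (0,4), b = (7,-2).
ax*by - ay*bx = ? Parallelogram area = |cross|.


cross = 0*(-2) - 4*7 = 0 - 28 = -28
Parallelogram area = |-28| = 28

cross = -28, parallelogram area = 28


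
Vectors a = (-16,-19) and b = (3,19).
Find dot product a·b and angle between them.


a·b = -16*3 - 19*19 = -48 - 361 = -409
|a| = sqrt(256+361) = 24.8395
|b| = sqrt(9+361) = 19.2354
cos(theta) = -409/(sqrt(617)*sqrt(370)) = -409/sqrt(228290) = -0.856012
theta = arccos(-409/sqrt(228290)) = 148.8717 degrees

a·b = -409, theta = 148.8717 deg


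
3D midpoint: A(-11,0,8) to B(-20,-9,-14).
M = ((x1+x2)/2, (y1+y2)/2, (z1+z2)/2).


Mx = (-11- 20)/2 = -15.5000
My = (0- 9)/2 = -4.5000
Mz = (8- 14)/2 = -3.0000

M = (-15.5000, -4.5000, -3.0000)


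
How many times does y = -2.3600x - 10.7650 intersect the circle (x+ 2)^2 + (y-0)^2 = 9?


Substitute y = -2.3600x - 10.7650: (x+ 2)^2 + (-2.3600x- 10.7650-0)^2 = 9
Expand to Ax^2 + Bx + C = 0, where b-k = -10.765
A = 1+m^2 = 6.5696
B = 2(m(b-k) - h) = 2(-2.3600*(-10.765) + 2) = 54.8108
C = h^2 + (b-k)^2 - r^2 = 4 + 115.885225 - 9 = 110.885225
disc = B^2-4AC = 3004.2238 - 2913.8863 = 90.3375
disc > 0

2 intersection points


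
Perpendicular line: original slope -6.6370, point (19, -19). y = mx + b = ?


Perpendicular slope = -1/m1 = -1/(-6.6370) = 0.1507
b2 = y0 - m2*x0 = -19 + 19/(-6.6370) = -19 - 2.8627 = -21.8627

y = 0.1507x - 21.8627


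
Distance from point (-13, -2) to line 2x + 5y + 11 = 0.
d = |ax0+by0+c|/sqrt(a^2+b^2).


|2*(-13) + 5*(-2) + 11| = |-25| = 25
sqrt(4 + 25) = sqrt(29) = 5.3852
d = 25/sqrt(29) = 4.6424

4.6424


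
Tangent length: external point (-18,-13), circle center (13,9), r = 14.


d = sqrt((-18-13)^2 + (-13-9)^2) = sqrt(961+484) = 38.0132
L = sqrt(1445.0000 - 196) = sqrt(1249.0000) = 35.3412

35.3412


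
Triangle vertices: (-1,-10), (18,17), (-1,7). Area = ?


-1*(17-7) = -10
18*(7+ 10) = 306
-1*(-10-17) = 27
sum = 323
Area = |323|/2 = 161.5000

161.5000 sq units


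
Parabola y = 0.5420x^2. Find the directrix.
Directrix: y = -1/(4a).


a = 0.5420
1/(4a) = 0.4613
directrix: y = -0.4613 = -0.4613

y = -0.4613


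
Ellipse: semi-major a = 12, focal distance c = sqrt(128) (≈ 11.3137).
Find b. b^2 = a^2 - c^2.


b^2 = 12^2 - (sqrt(128))^2 = 144 - 128 = 16
b = sqrt(16) = 4

b = 4


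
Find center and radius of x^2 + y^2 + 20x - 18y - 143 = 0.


h = -D/2 = -20/2 = -10
k = -E/2 = 18/2 = 9
r^2 = h^2 + k^2 - F = 100 + 81 + 143 = 324
r = 18

Center (-10, 9), radius = 18


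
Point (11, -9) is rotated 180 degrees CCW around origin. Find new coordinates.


cos(180) = -1, sin(180) = 0
x' = 11*(-1) + 9*0 = -11
y' = 11*0 - 9*(-1) = 9

(-11, 9)


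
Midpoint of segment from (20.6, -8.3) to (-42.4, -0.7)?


Mx = (20.6 - 42.4)/2 = -21.8/2 = -10.9000
My = (-8.3 - 0.7)/2 = -9.0/2 = -4.5000

(-10.9000, -4.5000)


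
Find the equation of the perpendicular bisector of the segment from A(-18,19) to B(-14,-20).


Midpoint = (-16, -0.5)
Slope of AB = dy/dx = -39/4 = -9.7500
Perp slope = -dx/dy = 4/39 = 0.1026
b = My - (perp slope)*Mx = -0.5 + (4*(-16))/(-39) = -0.5 + 1.6410 = 1.1410

y = 0.1026x + 1.1410


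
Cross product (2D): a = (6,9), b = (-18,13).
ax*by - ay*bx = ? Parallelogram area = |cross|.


cross = 6*13 - 9*(-18) = 78 + 162 = 240
Parallelogram area = |240| = 240

cross = 240, parallelogram area = 240


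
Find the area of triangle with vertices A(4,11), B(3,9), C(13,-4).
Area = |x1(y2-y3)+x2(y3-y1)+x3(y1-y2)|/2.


4*(9+ 4) = 52
3*(-4-11) = -45
13*(11-9) = 26
sum = 33
Area = |33|/2 = 16.5000

16.5000 sq units


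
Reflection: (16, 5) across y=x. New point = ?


Reflection rule for y=x: (y, x)
(16, 5) -> (5, 16)

(5, 16)


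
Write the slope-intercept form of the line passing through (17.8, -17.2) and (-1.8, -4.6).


m = (12.6)/(-19.6) = -0.6429
b = y1 - m*x1 = -17.2 - (12.6*17.8)/(-19.6) = -17.2 + 11.4429 = -5.7571

y = -0.6429x - 5.7571


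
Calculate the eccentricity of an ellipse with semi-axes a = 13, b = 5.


c = sqrt(169-25) = sqrt(144) = 12.0000
e = c/a = 12/13 = 0.9231

e = 0.9231


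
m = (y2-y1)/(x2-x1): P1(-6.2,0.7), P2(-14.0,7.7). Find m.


dy = 7.7 - 0.7 = 7.0
dx = -14.0 + 6.2 = -7.8
m = 7.0/(-7.8) = -0.8974

m = -0.8974


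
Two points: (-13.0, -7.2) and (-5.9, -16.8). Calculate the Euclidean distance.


dx = -5.9 + 13.0 = 7.1
dy = -16.8 + 7.2 = -9.6
d = sqrt(50.41 + 92.16) = sqrt(142.57) = 11.9403

11.9403


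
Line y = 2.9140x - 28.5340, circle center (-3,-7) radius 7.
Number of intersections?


Substitute y = 2.9140x - 28.5340: (x+ 3)^2 + (2.9140x- 28.5340+ 7)^2 = 49
Expand to Ax^2 + Bx + C = 0, where b-k = -21.534
A = 1+m^2 = 9.491396
B = 2(m(b-k) - h) = 2(2.9140*(-21.534) + 3) = -119.500152
C = h^2 + (b-k)^2 - r^2 = 9 + 463.713156 - 49 = 423.713156
disc = B^2-4AC = 14280.2863 - 16086.5174 = -1806.2311
disc < 0

0 intersection points


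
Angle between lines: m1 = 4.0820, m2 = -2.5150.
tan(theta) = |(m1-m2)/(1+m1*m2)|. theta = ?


m1-m2 = 6.597
1+m1*m2 = -9.26623
tan(theta) = |6.597/(-9.26623)| = 0.711940
theta = arctan(|6.597/(-9.26623)|) = 35.4486 degrees (acute angle)

35.4486 degrees


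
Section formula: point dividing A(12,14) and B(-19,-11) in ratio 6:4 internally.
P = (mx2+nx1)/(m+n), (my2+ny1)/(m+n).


Px = (6*(-19) + 4*12)/10 = -66/10 = -6.6000
Py = (6*(-11) + 4*14)/10 = -10/10 = -1.0000

P = (-6.6000, -1.0000)


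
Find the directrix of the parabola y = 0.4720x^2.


a = 0.4720
1/(4a) = 0.5297
directrix: y = -0.5297 = -0.5297

y = -0.5297


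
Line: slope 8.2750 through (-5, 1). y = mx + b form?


y - 1 = 8.2750(x + 5)
y = 8.2750x + 1 - 8.2750*(-5)
y = 8.2750x + 42.3750

y = 8.2750x + 42.3750


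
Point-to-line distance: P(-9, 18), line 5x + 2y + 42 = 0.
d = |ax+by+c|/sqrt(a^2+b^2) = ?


|5*(-9) + 2*18 + 42| = |33| = 33
sqrt(25 + 4) = sqrt(29) = 5.3852
d = 33/sqrt(29) = 6.1279

6.1279


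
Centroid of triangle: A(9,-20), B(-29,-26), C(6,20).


Gx = (9- 29+6)/3 = -14/3 = -4.6667
Gy = (-20- 26+20)/3 = -26/3 = -8.6667

G = (-4.6667, -8.6667)


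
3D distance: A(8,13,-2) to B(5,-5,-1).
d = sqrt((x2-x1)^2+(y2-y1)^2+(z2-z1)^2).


dx=-3, dy=-18, dz=1
d = sqrt(9+324+1) = sqrt(334) = 18.2757

18.2757


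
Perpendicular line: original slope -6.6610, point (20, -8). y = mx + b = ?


Perpendicular slope = -1/m1 = -1/(-6.6610) = 0.1501
b2 = y0 - m2*x0 = -8 + 20/(-6.6610) = -8 - 3.0026 = -11.0026

y = 0.1501x - 11.0026


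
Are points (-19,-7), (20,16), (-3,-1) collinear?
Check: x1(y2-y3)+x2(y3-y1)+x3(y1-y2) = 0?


-19*(16+ 1) + 20*(-1+ 7) - 3*(-7-16)
= -323 + 120 + 69 = -134

No, not collinear (determinant = -134)


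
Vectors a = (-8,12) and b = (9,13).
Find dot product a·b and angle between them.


a·b = -8*9 + 12*13 = -72 + 156 = 84
|a| = sqrt(64+144) = 14.4222
|b| = sqrt(81+169) = 15.8114
cos(theta) = 84/(sqrt(208)*sqrt(250)) = 84/sqrt(52000) = 0.368364
theta = arccos(84/sqrt(52000)) = 68.3852 degrees

a·b = 84, theta = 68.3852 deg


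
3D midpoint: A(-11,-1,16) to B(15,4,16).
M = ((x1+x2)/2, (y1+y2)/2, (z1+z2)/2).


Mx = (-11+15)/2 = 2.0000
My = (-1+4)/2 = 1.5000
Mz = (16+16)/2 = 16.0000

M = (2.0000, 1.5000, 16.0000)


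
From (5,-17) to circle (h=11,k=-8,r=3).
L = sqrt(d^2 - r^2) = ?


d = sqrt((5-11)^2 + (-17+ 8)^2) = sqrt(36+81) = 10.8167
L = sqrt(117.0000 - 9) = sqrt(108.0000) = 10.3923

10.3923


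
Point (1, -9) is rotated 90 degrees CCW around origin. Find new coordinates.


cos(90) = 0, sin(90) = 1
x' = 1*0 + 9*1 = 9
y' = 1*1 - 9*0 = 1

(9, 1)


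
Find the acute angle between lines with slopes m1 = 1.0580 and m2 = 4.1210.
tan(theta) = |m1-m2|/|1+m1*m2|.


m1-m2 = -3.063
1+m1*m2 = 5.360018
tan(theta) = |-3.063/5.360018| = 0.571453
theta = arctan(|-3.063/5.360018|) = 29.7459 degrees (acute angle)

29.7459 degrees


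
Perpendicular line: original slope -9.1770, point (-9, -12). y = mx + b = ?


Perpendicular slope = -1/m1 = -1/(-9.1770) = 0.1090
b2 = y0 - m2*x0 = -12 - 9/(-9.1770) = -12 + 0.9807 = -11.0193

y = 0.1090x - 11.0193


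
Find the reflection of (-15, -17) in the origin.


Reflection rule for origin: (-x, -y)
(-15, -17) -> (15, 17)

(15, 17)


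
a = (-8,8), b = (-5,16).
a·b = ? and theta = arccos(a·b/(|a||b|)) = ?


a·b = -8*(-5) + 8*16 = 40 + 128 = 168
|a| = sqrt(64+64) = 11.3137
|b| = sqrt(25+256) = 16.7631
cos(theta) = 168/(sqrt(128)*sqrt(281)) = 168/sqrt(35968) = 0.885832
theta = arccos(168/sqrt(35968)) = 27.6460 degrees

a·b = 168, theta = 27.6460 deg


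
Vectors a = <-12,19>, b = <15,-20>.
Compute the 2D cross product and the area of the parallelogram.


cross = -12*(-20) - 19*15 = 240 - 285 = -45
Parallelogram area = |-45| = 45

cross = -45, parallelogram area = 45


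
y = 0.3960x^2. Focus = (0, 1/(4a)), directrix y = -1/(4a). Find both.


a = 0.3960
1/(4a) = 0.6313
Focus = (0, 0.6313)
Directrix: y = -0.6313

Focus = (0, 0.6313), Directrix: y = -0.6313


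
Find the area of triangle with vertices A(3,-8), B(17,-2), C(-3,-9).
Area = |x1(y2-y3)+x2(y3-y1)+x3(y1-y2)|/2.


3*(-2+ 9) = 21
17*(-9+ 8) = -17
-3*(-8+ 2) = 18
sum = 22
Area = |22|/2 = 11.0000

11.0000 sq units


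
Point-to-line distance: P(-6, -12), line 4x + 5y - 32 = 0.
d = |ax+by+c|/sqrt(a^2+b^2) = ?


|4*(-6) + 5*(-12) - 32| = |-116| = 116
sqrt(16 + 25) = sqrt(41) = 6.4031
d = 116/sqrt(41) = 18.1162

18.1162


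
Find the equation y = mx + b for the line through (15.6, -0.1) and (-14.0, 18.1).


m = (18.2)/(-29.6) = -0.6149
b = y1 - m*x1 = -0.1 - (18.2*15.6)/(-29.6) = -0.1 + 9.5919 = 9.4919

y = -0.6149x + 9.4919
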